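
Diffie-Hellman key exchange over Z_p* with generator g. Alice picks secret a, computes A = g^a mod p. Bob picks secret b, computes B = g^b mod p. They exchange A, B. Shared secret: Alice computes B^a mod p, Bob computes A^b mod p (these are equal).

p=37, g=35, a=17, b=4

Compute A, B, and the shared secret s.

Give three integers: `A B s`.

Answer: 19 16 7

Derivation:
A = 35^17 mod 37  (bits of 17 = 10001)
  bit 0 = 1: r = r^2 * 35 mod 37 = 1^2 * 35 = 1*35 = 35
  bit 1 = 0: r = r^2 mod 37 = 35^2 = 4
  bit 2 = 0: r = r^2 mod 37 = 4^2 = 16
  bit 3 = 0: r = r^2 mod 37 = 16^2 = 34
  bit 4 = 1: r = r^2 * 35 mod 37 = 34^2 * 35 = 9*35 = 19
  -> A = 19
B = 35^4 mod 37  (bits of 4 = 100)
  bit 0 = 1: r = r^2 * 35 mod 37 = 1^2 * 35 = 1*35 = 35
  bit 1 = 0: r = r^2 mod 37 = 35^2 = 4
  bit 2 = 0: r = r^2 mod 37 = 4^2 = 16
  -> B = 16
s = B^a = 16^17 mod 37  (bits of 17 = 10001)
  bit 0 = 1: r = r^2 * 16 mod 37 = 1^2 * 16 = 1*16 = 16
  bit 1 = 0: r = r^2 mod 37 = 16^2 = 34
  bit 2 = 0: r = r^2 mod 37 = 34^2 = 9
  bit 3 = 0: r = r^2 mod 37 = 9^2 = 7
  bit 4 = 1: r = r^2 * 16 mod 37 = 7^2 * 16 = 12*16 = 7
  -> s = B^a = 7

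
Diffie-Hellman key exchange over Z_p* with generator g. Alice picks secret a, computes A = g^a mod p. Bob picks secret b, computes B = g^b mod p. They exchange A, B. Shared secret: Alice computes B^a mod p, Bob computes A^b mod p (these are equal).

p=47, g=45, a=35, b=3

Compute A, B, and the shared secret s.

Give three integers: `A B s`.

Answer: 40 39 33

Derivation:
A = 45^35 mod 47  (bits of 35 = 100011)
  bit 0 = 1: r = r^2 * 45 mod 47 = 1^2 * 45 = 1*45 = 45
  bit 1 = 0: r = r^2 mod 47 = 45^2 = 4
  bit 2 = 0: r = r^2 mod 47 = 4^2 = 16
  bit 3 = 0: r = r^2 mod 47 = 16^2 = 21
  bit 4 = 1: r = r^2 * 45 mod 47 = 21^2 * 45 = 18*45 = 11
  bit 5 = 1: r = r^2 * 45 mod 47 = 11^2 * 45 = 27*45 = 40
  -> A = 40
B = 45^3 mod 47  (bits of 3 = 11)
  bit 0 = 1: r = r^2 * 45 mod 47 = 1^2 * 45 = 1*45 = 45
  bit 1 = 1: r = r^2 * 45 mod 47 = 45^2 * 45 = 4*45 = 39
  -> B = 39
s = B^a = 39^35 mod 47  (bits of 35 = 100011)
  bit 0 = 1: r = r^2 * 39 mod 47 = 1^2 * 39 = 1*39 = 39
  bit 1 = 0: r = r^2 mod 47 = 39^2 = 17
  bit 2 = 0: r = r^2 mod 47 = 17^2 = 7
  bit 3 = 0: r = r^2 mod 47 = 7^2 = 2
  bit 4 = 1: r = r^2 * 39 mod 47 = 2^2 * 39 = 4*39 = 15
  bit 5 = 1: r = r^2 * 39 mod 47 = 15^2 * 39 = 37*39 = 33
  -> s = B^a = 33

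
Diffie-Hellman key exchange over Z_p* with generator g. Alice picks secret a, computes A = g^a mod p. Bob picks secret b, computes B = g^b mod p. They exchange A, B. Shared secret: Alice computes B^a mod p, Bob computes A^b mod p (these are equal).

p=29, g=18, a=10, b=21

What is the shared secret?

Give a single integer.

Answer: 28

Derivation:
A = 18^10 mod 29  (bits of 10 = 1010)
  bit 0 = 1: r = r^2 * 18 mod 29 = 1^2 * 18 = 1*18 = 18
  bit 1 = 0: r = r^2 mod 29 = 18^2 = 5
  bit 2 = 1: r = r^2 * 18 mod 29 = 5^2 * 18 = 25*18 = 15
  bit 3 = 0: r = r^2 mod 29 = 15^2 = 22
  -> A = 22
B = 18^21 mod 29  (bits of 21 = 10101)
  bit 0 = 1: r = r^2 * 18 mod 29 = 1^2 * 18 = 1*18 = 18
  bit 1 = 0: r = r^2 mod 29 = 18^2 = 5
  bit 2 = 1: r = r^2 * 18 mod 29 = 5^2 * 18 = 25*18 = 15
  bit 3 = 0: r = r^2 mod 29 = 15^2 = 22
  bit 4 = 1: r = r^2 * 18 mod 29 = 22^2 * 18 = 20*18 = 12
  -> B = 12
s = B^a = 12^10 mod 29  (bits of 10 = 1010)
  bit 0 = 1: r = r^2 * 12 mod 29 = 1^2 * 12 = 1*12 = 12
  bit 1 = 0: r = r^2 mod 29 = 12^2 = 28
  bit 2 = 1: r = r^2 * 12 mod 29 = 28^2 * 12 = 1*12 = 12
  bit 3 = 0: r = r^2 mod 29 = 12^2 = 28
  -> s = B^a = 28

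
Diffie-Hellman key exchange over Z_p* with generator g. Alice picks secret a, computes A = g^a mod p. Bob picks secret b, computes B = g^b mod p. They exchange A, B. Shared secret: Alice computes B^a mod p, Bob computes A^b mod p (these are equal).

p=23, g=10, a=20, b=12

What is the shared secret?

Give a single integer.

Answer: 3

Derivation:
A = 10^20 mod 23  (bits of 20 = 10100)
  bit 0 = 1: r = r^2 * 10 mod 23 = 1^2 * 10 = 1*10 = 10
  bit 1 = 0: r = r^2 mod 23 = 10^2 = 8
  bit 2 = 1: r = r^2 * 10 mod 23 = 8^2 * 10 = 18*10 = 19
  bit 3 = 0: r = r^2 mod 23 = 19^2 = 16
  bit 4 = 0: r = r^2 mod 23 = 16^2 = 3
  -> A = 3
B = 10^12 mod 23  (bits of 12 = 1100)
  bit 0 = 1: r = r^2 * 10 mod 23 = 1^2 * 10 = 1*10 = 10
  bit 1 = 1: r = r^2 * 10 mod 23 = 10^2 * 10 = 8*10 = 11
  bit 2 = 0: r = r^2 mod 23 = 11^2 = 6
  bit 3 = 0: r = r^2 mod 23 = 6^2 = 13
  -> B = 13
s = B^a = 13^20 mod 23  (bits of 20 = 10100)
  bit 0 = 1: r = r^2 * 13 mod 23 = 1^2 * 13 = 1*13 = 13
  bit 1 = 0: r = r^2 mod 23 = 13^2 = 8
  bit 2 = 1: r = r^2 * 13 mod 23 = 8^2 * 13 = 18*13 = 4
  bit 3 = 0: r = r^2 mod 23 = 4^2 = 16
  bit 4 = 0: r = r^2 mod 23 = 16^2 = 3
  -> s = B^a = 3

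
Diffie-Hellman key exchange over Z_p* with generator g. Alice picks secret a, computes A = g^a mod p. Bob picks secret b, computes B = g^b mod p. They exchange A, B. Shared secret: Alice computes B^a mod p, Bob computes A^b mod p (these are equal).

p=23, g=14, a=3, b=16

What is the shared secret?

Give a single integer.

A = 14^3 mod 23  (bits of 3 = 11)
  bit 0 = 1: r = r^2 * 14 mod 23 = 1^2 * 14 = 1*14 = 14
  bit 1 = 1: r = r^2 * 14 mod 23 = 14^2 * 14 = 12*14 = 7
  -> A = 7
B = 14^16 mod 23  (bits of 16 = 10000)
  bit 0 = 1: r = r^2 * 14 mod 23 = 1^2 * 14 = 1*14 = 14
  bit 1 = 0: r = r^2 mod 23 = 14^2 = 12
  bit 2 = 0: r = r^2 mod 23 = 12^2 = 6
  bit 3 = 0: r = r^2 mod 23 = 6^2 = 13
  bit 4 = 0: r = r^2 mod 23 = 13^2 = 8
  -> B = 8
s = B^a = 8^3 mod 23  (bits of 3 = 11)
  bit 0 = 1: r = r^2 * 8 mod 23 = 1^2 * 8 = 1*8 = 8
  bit 1 = 1: r = r^2 * 8 mod 23 = 8^2 * 8 = 18*8 = 6
  -> s = B^a = 6

Answer: 6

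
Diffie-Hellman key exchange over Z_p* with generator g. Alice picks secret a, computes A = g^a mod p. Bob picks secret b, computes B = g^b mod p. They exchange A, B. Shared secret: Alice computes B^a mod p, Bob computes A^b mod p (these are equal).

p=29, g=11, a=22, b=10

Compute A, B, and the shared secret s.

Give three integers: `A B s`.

Answer: 13 22 7

Derivation:
A = 11^22 mod 29  (bits of 22 = 10110)
  bit 0 = 1: r = r^2 * 11 mod 29 = 1^2 * 11 = 1*11 = 11
  bit 1 = 0: r = r^2 mod 29 = 11^2 = 5
  bit 2 = 1: r = r^2 * 11 mod 29 = 5^2 * 11 = 25*11 = 14
  bit 3 = 1: r = r^2 * 11 mod 29 = 14^2 * 11 = 22*11 = 10
  bit 4 = 0: r = r^2 mod 29 = 10^2 = 13
  -> A = 13
B = 11^10 mod 29  (bits of 10 = 1010)
  bit 0 = 1: r = r^2 * 11 mod 29 = 1^2 * 11 = 1*11 = 11
  bit 1 = 0: r = r^2 mod 29 = 11^2 = 5
  bit 2 = 1: r = r^2 * 11 mod 29 = 5^2 * 11 = 25*11 = 14
  bit 3 = 0: r = r^2 mod 29 = 14^2 = 22
  -> B = 22
s = B^a = 22^22 mod 29  (bits of 22 = 10110)
  bit 0 = 1: r = r^2 * 22 mod 29 = 1^2 * 22 = 1*22 = 22
  bit 1 = 0: r = r^2 mod 29 = 22^2 = 20
  bit 2 = 1: r = r^2 * 22 mod 29 = 20^2 * 22 = 23*22 = 13
  bit 3 = 1: r = r^2 * 22 mod 29 = 13^2 * 22 = 24*22 = 6
  bit 4 = 0: r = r^2 mod 29 = 6^2 = 7
  -> s = B^a = 7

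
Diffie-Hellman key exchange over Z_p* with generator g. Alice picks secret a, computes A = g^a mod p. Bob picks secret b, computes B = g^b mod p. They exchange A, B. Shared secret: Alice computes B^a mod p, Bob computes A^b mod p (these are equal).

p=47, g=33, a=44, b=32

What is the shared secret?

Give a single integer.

A = 33^44 mod 47  (bits of 44 = 101100)
  bit 0 = 1: r = r^2 * 33 mod 47 = 1^2 * 33 = 1*33 = 33
  bit 1 = 0: r = r^2 mod 47 = 33^2 = 8
  bit 2 = 1: r = r^2 * 33 mod 47 = 8^2 * 33 = 17*33 = 44
  bit 3 = 1: r = r^2 * 33 mod 47 = 44^2 * 33 = 9*33 = 15
  bit 4 = 0: r = r^2 mod 47 = 15^2 = 37
  bit 5 = 0: r = r^2 mod 47 = 37^2 = 6
  -> A = 6
B = 33^32 mod 47  (bits of 32 = 100000)
  bit 0 = 1: r = r^2 * 33 mod 47 = 1^2 * 33 = 1*33 = 33
  bit 1 = 0: r = r^2 mod 47 = 33^2 = 8
  bit 2 = 0: r = r^2 mod 47 = 8^2 = 17
  bit 3 = 0: r = r^2 mod 47 = 17^2 = 7
  bit 4 = 0: r = r^2 mod 47 = 7^2 = 2
  bit 5 = 0: r = r^2 mod 47 = 2^2 = 4
  -> B = 4
s = B^a = 4^44 mod 47  (bits of 44 = 101100)
  bit 0 = 1: r = r^2 * 4 mod 47 = 1^2 * 4 = 1*4 = 4
  bit 1 = 0: r = r^2 mod 47 = 4^2 = 16
  bit 2 = 1: r = r^2 * 4 mod 47 = 16^2 * 4 = 21*4 = 37
  bit 3 = 1: r = r^2 * 4 mod 47 = 37^2 * 4 = 6*4 = 24
  bit 4 = 0: r = r^2 mod 47 = 24^2 = 12
  bit 5 = 0: r = r^2 mod 47 = 12^2 = 3
  -> s = B^a = 3

Answer: 3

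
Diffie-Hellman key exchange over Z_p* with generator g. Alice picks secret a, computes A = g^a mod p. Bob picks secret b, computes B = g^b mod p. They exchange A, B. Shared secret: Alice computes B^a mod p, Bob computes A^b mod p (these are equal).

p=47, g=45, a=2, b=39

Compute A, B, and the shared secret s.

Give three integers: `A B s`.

Answer: 4 29 42

Derivation:
A = 45^2 mod 47  (bits of 2 = 10)
  bit 0 = 1: r = r^2 * 45 mod 47 = 1^2 * 45 = 1*45 = 45
  bit 1 = 0: r = r^2 mod 47 = 45^2 = 4
  -> A = 4
B = 45^39 mod 47  (bits of 39 = 100111)
  bit 0 = 1: r = r^2 * 45 mod 47 = 1^2 * 45 = 1*45 = 45
  bit 1 = 0: r = r^2 mod 47 = 45^2 = 4
  bit 2 = 0: r = r^2 mod 47 = 4^2 = 16
  bit 3 = 1: r = r^2 * 45 mod 47 = 16^2 * 45 = 21*45 = 5
  bit 4 = 1: r = r^2 * 45 mod 47 = 5^2 * 45 = 25*45 = 44
  bit 5 = 1: r = r^2 * 45 mod 47 = 44^2 * 45 = 9*45 = 29
  -> B = 29
s = B^a = 29^2 mod 47  (bits of 2 = 10)
  bit 0 = 1: r = r^2 * 29 mod 47 = 1^2 * 29 = 1*29 = 29
  bit 1 = 0: r = r^2 mod 47 = 29^2 = 42
  -> s = B^a = 42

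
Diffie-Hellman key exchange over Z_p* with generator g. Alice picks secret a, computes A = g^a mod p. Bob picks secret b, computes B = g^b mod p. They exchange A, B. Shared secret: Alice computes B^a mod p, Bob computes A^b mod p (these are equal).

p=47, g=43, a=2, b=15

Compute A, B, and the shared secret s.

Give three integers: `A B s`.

A = 43^2 mod 47  (bits of 2 = 10)
  bit 0 = 1: r = r^2 * 43 mod 47 = 1^2 * 43 = 1*43 = 43
  bit 1 = 0: r = r^2 mod 47 = 43^2 = 16
  -> A = 16
B = 43^15 mod 47  (bits of 15 = 1111)
  bit 0 = 1: r = r^2 * 43 mod 47 = 1^2 * 43 = 1*43 = 43
  bit 1 = 1: r = r^2 * 43 mod 47 = 43^2 * 43 = 16*43 = 30
  bit 2 = 1: r = r^2 * 43 mod 47 = 30^2 * 43 = 7*43 = 19
  bit 3 = 1: r = r^2 * 43 mod 47 = 19^2 * 43 = 32*43 = 13
  -> B = 13
s = B^a = 13^2 mod 47  (bits of 2 = 10)
  bit 0 = 1: r = r^2 * 13 mod 47 = 1^2 * 13 = 1*13 = 13
  bit 1 = 0: r = r^2 mod 47 = 13^2 = 28
  -> s = B^a = 28

Answer: 16 13 28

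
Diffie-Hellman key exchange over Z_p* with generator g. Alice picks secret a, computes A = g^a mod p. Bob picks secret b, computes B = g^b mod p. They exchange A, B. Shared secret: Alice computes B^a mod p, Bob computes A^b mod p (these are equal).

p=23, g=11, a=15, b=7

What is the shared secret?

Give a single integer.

Answer: 14

Derivation:
A = 11^15 mod 23  (bits of 15 = 1111)
  bit 0 = 1: r = r^2 * 11 mod 23 = 1^2 * 11 = 1*11 = 11
  bit 1 = 1: r = r^2 * 11 mod 23 = 11^2 * 11 = 6*11 = 20
  bit 2 = 1: r = r^2 * 11 mod 23 = 20^2 * 11 = 9*11 = 7
  bit 3 = 1: r = r^2 * 11 mod 23 = 7^2 * 11 = 3*11 = 10
  -> A = 10
B = 11^7 mod 23  (bits of 7 = 111)
  bit 0 = 1: r = r^2 * 11 mod 23 = 1^2 * 11 = 1*11 = 11
  bit 1 = 1: r = r^2 * 11 mod 23 = 11^2 * 11 = 6*11 = 20
  bit 2 = 1: r = r^2 * 11 mod 23 = 20^2 * 11 = 9*11 = 7
  -> B = 7
s = B^a = 7^15 mod 23  (bits of 15 = 1111)
  bit 0 = 1: r = r^2 * 7 mod 23 = 1^2 * 7 = 1*7 = 7
  bit 1 = 1: r = r^2 * 7 mod 23 = 7^2 * 7 = 3*7 = 21
  bit 2 = 1: r = r^2 * 7 mod 23 = 21^2 * 7 = 4*7 = 5
  bit 3 = 1: r = r^2 * 7 mod 23 = 5^2 * 7 = 2*7 = 14
  -> s = B^a = 14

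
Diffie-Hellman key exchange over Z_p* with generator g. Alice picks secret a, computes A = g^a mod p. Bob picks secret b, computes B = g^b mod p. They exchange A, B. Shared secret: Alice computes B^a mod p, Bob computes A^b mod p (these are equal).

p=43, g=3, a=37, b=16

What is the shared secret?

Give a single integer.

A = 3^37 mod 43  (bits of 37 = 100101)
  bit 0 = 1: r = r^2 * 3 mod 43 = 1^2 * 3 = 1*3 = 3
  bit 1 = 0: r = r^2 mod 43 = 3^2 = 9
  bit 2 = 0: r = r^2 mod 43 = 9^2 = 38
  bit 3 = 1: r = r^2 * 3 mod 43 = 38^2 * 3 = 25*3 = 32
  bit 4 = 0: r = r^2 mod 43 = 32^2 = 35
  bit 5 = 1: r = r^2 * 3 mod 43 = 35^2 * 3 = 21*3 = 20
  -> A = 20
B = 3^16 mod 43  (bits of 16 = 10000)
  bit 0 = 1: r = r^2 * 3 mod 43 = 1^2 * 3 = 1*3 = 3
  bit 1 = 0: r = r^2 mod 43 = 3^2 = 9
  bit 2 = 0: r = r^2 mod 43 = 9^2 = 38
  bit 3 = 0: r = r^2 mod 43 = 38^2 = 25
  bit 4 = 0: r = r^2 mod 43 = 25^2 = 23
  -> B = 23
s = B^a = 23^37 mod 43  (bits of 37 = 100101)
  bit 0 = 1: r = r^2 * 23 mod 43 = 1^2 * 23 = 1*23 = 23
  bit 1 = 0: r = r^2 mod 43 = 23^2 = 13
  bit 2 = 0: r = r^2 mod 43 = 13^2 = 40
  bit 3 = 1: r = r^2 * 23 mod 43 = 40^2 * 23 = 9*23 = 35
  bit 4 = 0: r = r^2 mod 43 = 35^2 = 21
  bit 5 = 1: r = r^2 * 23 mod 43 = 21^2 * 23 = 11*23 = 38
  -> s = B^a = 38

Answer: 38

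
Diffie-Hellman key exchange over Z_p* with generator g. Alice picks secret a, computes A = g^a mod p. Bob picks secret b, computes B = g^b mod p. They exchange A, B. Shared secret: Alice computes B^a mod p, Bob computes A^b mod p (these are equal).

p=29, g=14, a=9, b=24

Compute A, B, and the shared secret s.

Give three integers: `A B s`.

A = 14^9 mod 29  (bits of 9 = 1001)
  bit 0 = 1: r = r^2 * 14 mod 29 = 1^2 * 14 = 1*14 = 14
  bit 1 = 0: r = r^2 mod 29 = 14^2 = 22
  bit 2 = 0: r = r^2 mod 29 = 22^2 = 20
  bit 3 = 1: r = r^2 * 14 mod 29 = 20^2 * 14 = 23*14 = 3
  -> A = 3
B = 14^24 mod 29  (bits of 24 = 11000)
  bit 0 = 1: r = r^2 * 14 mod 29 = 1^2 * 14 = 1*14 = 14
  bit 1 = 1: r = r^2 * 14 mod 29 = 14^2 * 14 = 22*14 = 18
  bit 2 = 0: r = r^2 mod 29 = 18^2 = 5
  bit 3 = 0: r = r^2 mod 29 = 5^2 = 25
  bit 4 = 0: r = r^2 mod 29 = 25^2 = 16
  -> B = 16
s = B^a = 16^9 mod 29  (bits of 9 = 1001)
  bit 0 = 1: r = r^2 * 16 mod 29 = 1^2 * 16 = 1*16 = 16
  bit 1 = 0: r = r^2 mod 29 = 16^2 = 24
  bit 2 = 0: r = r^2 mod 29 = 24^2 = 25
  bit 3 = 1: r = r^2 * 16 mod 29 = 25^2 * 16 = 16*16 = 24
  -> s = B^a = 24

Answer: 3 16 24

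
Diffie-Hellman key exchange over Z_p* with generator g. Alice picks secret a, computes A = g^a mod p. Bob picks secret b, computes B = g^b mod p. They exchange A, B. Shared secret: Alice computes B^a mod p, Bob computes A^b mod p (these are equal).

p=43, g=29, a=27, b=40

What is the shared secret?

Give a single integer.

A = 29^27 mod 43  (bits of 27 = 11011)
  bit 0 = 1: r = r^2 * 29 mod 43 = 1^2 * 29 = 1*29 = 29
  bit 1 = 1: r = r^2 * 29 mod 43 = 29^2 * 29 = 24*29 = 8
  bit 2 = 0: r = r^2 mod 43 = 8^2 = 21
  bit 3 = 1: r = r^2 * 29 mod 43 = 21^2 * 29 = 11*29 = 18
  bit 4 = 1: r = r^2 * 29 mod 43 = 18^2 * 29 = 23*29 = 22
  -> A = 22
B = 29^40 mod 43  (bits of 40 = 101000)
  bit 0 = 1: r = r^2 * 29 mod 43 = 1^2 * 29 = 1*29 = 29
  bit 1 = 0: r = r^2 mod 43 = 29^2 = 24
  bit 2 = 1: r = r^2 * 29 mod 43 = 24^2 * 29 = 17*29 = 20
  bit 3 = 0: r = r^2 mod 43 = 20^2 = 13
  bit 4 = 0: r = r^2 mod 43 = 13^2 = 40
  bit 5 = 0: r = r^2 mod 43 = 40^2 = 9
  -> B = 9
s = B^a = 9^27 mod 43  (bits of 27 = 11011)
  bit 0 = 1: r = r^2 * 9 mod 43 = 1^2 * 9 = 1*9 = 9
  bit 1 = 1: r = r^2 * 9 mod 43 = 9^2 * 9 = 38*9 = 41
  bit 2 = 0: r = r^2 mod 43 = 41^2 = 4
  bit 3 = 1: r = r^2 * 9 mod 43 = 4^2 * 9 = 16*9 = 15
  bit 4 = 1: r = r^2 * 9 mod 43 = 15^2 * 9 = 10*9 = 4
  -> s = B^a = 4

Answer: 4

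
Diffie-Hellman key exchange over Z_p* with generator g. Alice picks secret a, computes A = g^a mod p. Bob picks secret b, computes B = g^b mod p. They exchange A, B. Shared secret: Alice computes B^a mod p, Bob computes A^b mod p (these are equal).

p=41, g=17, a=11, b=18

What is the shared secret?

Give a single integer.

Answer: 21

Derivation:
A = 17^11 mod 41  (bits of 11 = 1011)
  bit 0 = 1: r = r^2 * 17 mod 41 = 1^2 * 17 = 1*17 = 17
  bit 1 = 0: r = r^2 mod 41 = 17^2 = 2
  bit 2 = 1: r = r^2 * 17 mod 41 = 2^2 * 17 = 4*17 = 27
  bit 3 = 1: r = r^2 * 17 mod 41 = 27^2 * 17 = 32*17 = 11
  -> A = 11
B = 17^18 mod 41  (bits of 18 = 10010)
  bit 0 = 1: r = r^2 * 17 mod 41 = 1^2 * 17 = 1*17 = 17
  bit 1 = 0: r = r^2 mod 41 = 17^2 = 2
  bit 2 = 0: r = r^2 mod 41 = 2^2 = 4
  bit 3 = 1: r = r^2 * 17 mod 41 = 4^2 * 17 = 16*17 = 26
  bit 4 = 0: r = r^2 mod 41 = 26^2 = 20
  -> B = 20
s = B^a = 20^11 mod 41  (bits of 11 = 1011)
  bit 0 = 1: r = r^2 * 20 mod 41 = 1^2 * 20 = 1*20 = 20
  bit 1 = 0: r = r^2 mod 41 = 20^2 = 31
  bit 2 = 1: r = r^2 * 20 mod 41 = 31^2 * 20 = 18*20 = 32
  bit 3 = 1: r = r^2 * 20 mod 41 = 32^2 * 20 = 40*20 = 21
  -> s = B^a = 21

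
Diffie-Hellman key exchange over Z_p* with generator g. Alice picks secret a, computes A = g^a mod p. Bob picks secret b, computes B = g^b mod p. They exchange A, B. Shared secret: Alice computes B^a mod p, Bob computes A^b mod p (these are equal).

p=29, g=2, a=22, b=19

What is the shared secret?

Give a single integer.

Answer: 22

Derivation:
A = 2^22 mod 29  (bits of 22 = 10110)
  bit 0 = 1: r = r^2 * 2 mod 29 = 1^2 * 2 = 1*2 = 2
  bit 1 = 0: r = r^2 mod 29 = 2^2 = 4
  bit 2 = 1: r = r^2 * 2 mod 29 = 4^2 * 2 = 16*2 = 3
  bit 3 = 1: r = r^2 * 2 mod 29 = 3^2 * 2 = 9*2 = 18
  bit 4 = 0: r = r^2 mod 29 = 18^2 = 5
  -> A = 5
B = 2^19 mod 29  (bits of 19 = 10011)
  bit 0 = 1: r = r^2 * 2 mod 29 = 1^2 * 2 = 1*2 = 2
  bit 1 = 0: r = r^2 mod 29 = 2^2 = 4
  bit 2 = 0: r = r^2 mod 29 = 4^2 = 16
  bit 3 = 1: r = r^2 * 2 mod 29 = 16^2 * 2 = 24*2 = 19
  bit 4 = 1: r = r^2 * 2 mod 29 = 19^2 * 2 = 13*2 = 26
  -> B = 26
s = B^a = 26^22 mod 29  (bits of 22 = 10110)
  bit 0 = 1: r = r^2 * 26 mod 29 = 1^2 * 26 = 1*26 = 26
  bit 1 = 0: r = r^2 mod 29 = 26^2 = 9
  bit 2 = 1: r = r^2 * 26 mod 29 = 9^2 * 26 = 23*26 = 18
  bit 3 = 1: r = r^2 * 26 mod 29 = 18^2 * 26 = 5*26 = 14
  bit 4 = 0: r = r^2 mod 29 = 14^2 = 22
  -> s = B^a = 22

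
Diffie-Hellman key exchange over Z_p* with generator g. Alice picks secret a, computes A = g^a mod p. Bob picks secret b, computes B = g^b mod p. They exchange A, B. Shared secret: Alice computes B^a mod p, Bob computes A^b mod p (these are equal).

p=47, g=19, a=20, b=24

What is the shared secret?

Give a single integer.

A = 19^20 mod 47  (bits of 20 = 10100)
  bit 0 = 1: r = r^2 * 19 mod 47 = 1^2 * 19 = 1*19 = 19
  bit 1 = 0: r = r^2 mod 47 = 19^2 = 32
  bit 2 = 1: r = r^2 * 19 mod 47 = 32^2 * 19 = 37*19 = 45
  bit 3 = 0: r = r^2 mod 47 = 45^2 = 4
  bit 4 = 0: r = r^2 mod 47 = 4^2 = 16
  -> A = 16
B = 19^24 mod 47  (bits of 24 = 11000)
  bit 0 = 1: r = r^2 * 19 mod 47 = 1^2 * 19 = 1*19 = 19
  bit 1 = 1: r = r^2 * 19 mod 47 = 19^2 * 19 = 32*19 = 44
  bit 2 = 0: r = r^2 mod 47 = 44^2 = 9
  bit 3 = 0: r = r^2 mod 47 = 9^2 = 34
  bit 4 = 0: r = r^2 mod 47 = 34^2 = 28
  -> B = 28
s = B^a = 28^20 mod 47  (bits of 20 = 10100)
  bit 0 = 1: r = r^2 * 28 mod 47 = 1^2 * 28 = 1*28 = 28
  bit 1 = 0: r = r^2 mod 47 = 28^2 = 32
  bit 2 = 1: r = r^2 * 28 mod 47 = 32^2 * 28 = 37*28 = 2
  bit 3 = 0: r = r^2 mod 47 = 2^2 = 4
  bit 4 = 0: r = r^2 mod 47 = 4^2 = 16
  -> s = B^a = 16

Answer: 16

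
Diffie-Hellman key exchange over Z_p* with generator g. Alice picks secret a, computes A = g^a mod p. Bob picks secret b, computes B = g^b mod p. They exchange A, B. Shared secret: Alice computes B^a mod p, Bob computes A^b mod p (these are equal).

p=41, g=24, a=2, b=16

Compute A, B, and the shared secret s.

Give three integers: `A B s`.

A = 24^2 mod 41  (bits of 2 = 10)
  bit 0 = 1: r = r^2 * 24 mod 41 = 1^2 * 24 = 1*24 = 24
  bit 1 = 0: r = r^2 mod 41 = 24^2 = 2
  -> A = 2
B = 24^16 mod 41  (bits of 16 = 10000)
  bit 0 = 1: r = r^2 * 24 mod 41 = 1^2 * 24 = 1*24 = 24
  bit 1 = 0: r = r^2 mod 41 = 24^2 = 2
  bit 2 = 0: r = r^2 mod 41 = 2^2 = 4
  bit 3 = 0: r = r^2 mod 41 = 4^2 = 16
  bit 4 = 0: r = r^2 mod 41 = 16^2 = 10
  -> B = 10
s = B^a = 10^2 mod 41  (bits of 2 = 10)
  bit 0 = 1: r = r^2 * 10 mod 41 = 1^2 * 10 = 1*10 = 10
  bit 1 = 0: r = r^2 mod 41 = 10^2 = 18
  -> s = B^a = 18

Answer: 2 10 18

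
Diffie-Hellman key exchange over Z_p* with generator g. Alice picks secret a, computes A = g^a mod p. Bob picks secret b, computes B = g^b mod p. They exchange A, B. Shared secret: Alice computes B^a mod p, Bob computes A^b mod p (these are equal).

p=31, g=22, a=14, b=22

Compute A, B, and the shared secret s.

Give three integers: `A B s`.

A = 22^14 mod 31  (bits of 14 = 1110)
  bit 0 = 1: r = r^2 * 22 mod 31 = 1^2 * 22 = 1*22 = 22
  bit 1 = 1: r = r^2 * 22 mod 31 = 22^2 * 22 = 19*22 = 15
  bit 2 = 1: r = r^2 * 22 mod 31 = 15^2 * 22 = 8*22 = 21
  bit 3 = 0: r = r^2 mod 31 = 21^2 = 7
  -> A = 7
B = 22^22 mod 31  (bits of 22 = 10110)
  bit 0 = 1: r = r^2 * 22 mod 31 = 1^2 * 22 = 1*22 = 22
  bit 1 = 0: r = r^2 mod 31 = 22^2 = 19
  bit 2 = 1: r = r^2 * 22 mod 31 = 19^2 * 22 = 20*22 = 6
  bit 3 = 1: r = r^2 * 22 mod 31 = 6^2 * 22 = 5*22 = 17
  bit 4 = 0: r = r^2 mod 31 = 17^2 = 10
  -> B = 10
s = B^a = 10^14 mod 31  (bits of 14 = 1110)
  bit 0 = 1: r = r^2 * 10 mod 31 = 1^2 * 10 = 1*10 = 10
  bit 1 = 1: r = r^2 * 10 mod 31 = 10^2 * 10 = 7*10 = 8
  bit 2 = 1: r = r^2 * 10 mod 31 = 8^2 * 10 = 2*10 = 20
  bit 3 = 0: r = r^2 mod 31 = 20^2 = 28
  -> s = B^a = 28

Answer: 7 10 28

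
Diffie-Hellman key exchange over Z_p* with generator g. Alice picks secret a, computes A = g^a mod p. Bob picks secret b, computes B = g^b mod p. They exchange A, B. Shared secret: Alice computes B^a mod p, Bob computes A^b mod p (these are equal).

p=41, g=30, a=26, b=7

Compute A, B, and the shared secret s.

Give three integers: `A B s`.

A = 30^26 mod 41  (bits of 26 = 11010)
  bit 0 = 1: r = r^2 * 30 mod 41 = 1^2 * 30 = 1*30 = 30
  bit 1 = 1: r = r^2 * 30 mod 41 = 30^2 * 30 = 39*30 = 22
  bit 2 = 0: r = r^2 mod 41 = 22^2 = 33
  bit 3 = 1: r = r^2 * 30 mod 41 = 33^2 * 30 = 23*30 = 34
  bit 4 = 0: r = r^2 mod 41 = 34^2 = 8
  -> A = 8
B = 30^7 mod 41  (bits of 7 = 111)
  bit 0 = 1: r = r^2 * 30 mod 41 = 1^2 * 30 = 1*30 = 30
  bit 1 = 1: r = r^2 * 30 mod 41 = 30^2 * 30 = 39*30 = 22
  bit 2 = 1: r = r^2 * 30 mod 41 = 22^2 * 30 = 33*30 = 6
  -> B = 6
s = B^a = 6^26 mod 41  (bits of 26 = 11010)
  bit 0 = 1: r = r^2 * 6 mod 41 = 1^2 * 6 = 1*6 = 6
  bit 1 = 1: r = r^2 * 6 mod 41 = 6^2 * 6 = 36*6 = 11
  bit 2 = 0: r = r^2 mod 41 = 11^2 = 39
  bit 3 = 1: r = r^2 * 6 mod 41 = 39^2 * 6 = 4*6 = 24
  bit 4 = 0: r = r^2 mod 41 = 24^2 = 2
  -> s = B^a = 2

Answer: 8 6 2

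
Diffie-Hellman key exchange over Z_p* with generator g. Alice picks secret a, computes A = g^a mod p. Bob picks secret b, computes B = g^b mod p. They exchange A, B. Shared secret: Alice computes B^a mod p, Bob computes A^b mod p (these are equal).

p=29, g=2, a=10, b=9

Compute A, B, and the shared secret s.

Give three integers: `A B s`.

A = 2^10 mod 29  (bits of 10 = 1010)
  bit 0 = 1: r = r^2 * 2 mod 29 = 1^2 * 2 = 1*2 = 2
  bit 1 = 0: r = r^2 mod 29 = 2^2 = 4
  bit 2 = 1: r = r^2 * 2 mod 29 = 4^2 * 2 = 16*2 = 3
  bit 3 = 0: r = r^2 mod 29 = 3^2 = 9
  -> A = 9
B = 2^9 mod 29  (bits of 9 = 1001)
  bit 0 = 1: r = r^2 * 2 mod 29 = 1^2 * 2 = 1*2 = 2
  bit 1 = 0: r = r^2 mod 29 = 2^2 = 4
  bit 2 = 0: r = r^2 mod 29 = 4^2 = 16
  bit 3 = 1: r = r^2 * 2 mod 29 = 16^2 * 2 = 24*2 = 19
  -> B = 19
s = B^a = 19^10 mod 29  (bits of 10 = 1010)
  bit 0 = 1: r = r^2 * 19 mod 29 = 1^2 * 19 = 1*19 = 19
  bit 1 = 0: r = r^2 mod 29 = 19^2 = 13
  bit 2 = 1: r = r^2 * 19 mod 29 = 13^2 * 19 = 24*19 = 21
  bit 3 = 0: r = r^2 mod 29 = 21^2 = 6
  -> s = B^a = 6

Answer: 9 19 6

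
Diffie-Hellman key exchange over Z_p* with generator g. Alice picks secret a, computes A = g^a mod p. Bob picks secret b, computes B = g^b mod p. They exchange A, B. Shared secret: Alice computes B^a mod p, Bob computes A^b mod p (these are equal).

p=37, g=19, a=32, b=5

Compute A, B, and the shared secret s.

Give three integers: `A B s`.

A = 19^32 mod 37  (bits of 32 = 100000)
  bit 0 = 1: r = r^2 * 19 mod 37 = 1^2 * 19 = 1*19 = 19
  bit 1 = 0: r = r^2 mod 37 = 19^2 = 28
  bit 2 = 0: r = r^2 mod 37 = 28^2 = 7
  bit 3 = 0: r = r^2 mod 37 = 7^2 = 12
  bit 4 = 0: r = r^2 mod 37 = 12^2 = 33
  bit 5 = 0: r = r^2 mod 37 = 33^2 = 16
  -> A = 16
B = 19^5 mod 37  (bits of 5 = 101)
  bit 0 = 1: r = r^2 * 19 mod 37 = 1^2 * 19 = 1*19 = 19
  bit 1 = 0: r = r^2 mod 37 = 19^2 = 28
  bit 2 = 1: r = r^2 * 19 mod 37 = 28^2 * 19 = 7*19 = 22
  -> B = 22
s = B^a = 22^32 mod 37  (bits of 32 = 100000)
  bit 0 = 1: r = r^2 * 22 mod 37 = 1^2 * 22 = 1*22 = 22
  bit 1 = 0: r = r^2 mod 37 = 22^2 = 3
  bit 2 = 0: r = r^2 mod 37 = 3^2 = 9
  bit 3 = 0: r = r^2 mod 37 = 9^2 = 7
  bit 4 = 0: r = r^2 mod 37 = 7^2 = 12
  bit 5 = 0: r = r^2 mod 37 = 12^2 = 33
  -> s = B^a = 33

Answer: 16 22 33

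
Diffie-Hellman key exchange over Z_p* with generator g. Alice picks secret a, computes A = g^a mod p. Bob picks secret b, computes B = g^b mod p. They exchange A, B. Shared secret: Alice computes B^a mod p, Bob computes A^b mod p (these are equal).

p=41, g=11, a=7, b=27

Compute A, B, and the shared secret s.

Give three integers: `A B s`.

A = 11^7 mod 41  (bits of 7 = 111)
  bit 0 = 1: r = r^2 * 11 mod 41 = 1^2 * 11 = 1*11 = 11
  bit 1 = 1: r = r^2 * 11 mod 41 = 11^2 * 11 = 39*11 = 19
  bit 2 = 1: r = r^2 * 11 mod 41 = 19^2 * 11 = 33*11 = 35
  -> A = 35
B = 11^27 mod 41  (bits of 27 = 11011)
  bit 0 = 1: r = r^2 * 11 mod 41 = 1^2 * 11 = 1*11 = 11
  bit 1 = 1: r = r^2 * 11 mod 41 = 11^2 * 11 = 39*11 = 19
  bit 2 = 0: r = r^2 mod 41 = 19^2 = 33
  bit 3 = 1: r = r^2 * 11 mod 41 = 33^2 * 11 = 23*11 = 7
  bit 4 = 1: r = r^2 * 11 mod 41 = 7^2 * 11 = 8*11 = 6
  -> B = 6
s = B^a = 6^7 mod 41  (bits of 7 = 111)
  bit 0 = 1: r = r^2 * 6 mod 41 = 1^2 * 6 = 1*6 = 6
  bit 1 = 1: r = r^2 * 6 mod 41 = 6^2 * 6 = 36*6 = 11
  bit 2 = 1: r = r^2 * 6 mod 41 = 11^2 * 6 = 39*6 = 29
  -> s = B^a = 29

Answer: 35 6 29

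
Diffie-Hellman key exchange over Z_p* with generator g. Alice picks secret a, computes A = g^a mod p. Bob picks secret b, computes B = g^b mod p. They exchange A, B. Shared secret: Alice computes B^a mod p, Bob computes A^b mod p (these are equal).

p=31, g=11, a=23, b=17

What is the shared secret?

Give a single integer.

A = 11^23 mod 31  (bits of 23 = 10111)
  bit 0 = 1: r = r^2 * 11 mod 31 = 1^2 * 11 = 1*11 = 11
  bit 1 = 0: r = r^2 mod 31 = 11^2 = 28
  bit 2 = 1: r = r^2 * 11 mod 31 = 28^2 * 11 = 9*11 = 6
  bit 3 = 1: r = r^2 * 11 mod 31 = 6^2 * 11 = 5*11 = 24
  bit 4 = 1: r = r^2 * 11 mod 31 = 24^2 * 11 = 18*11 = 12
  -> A = 12
B = 11^17 mod 31  (bits of 17 = 10001)
  bit 0 = 1: r = r^2 * 11 mod 31 = 1^2 * 11 = 1*11 = 11
  bit 1 = 0: r = r^2 mod 31 = 11^2 = 28
  bit 2 = 0: r = r^2 mod 31 = 28^2 = 9
  bit 3 = 0: r = r^2 mod 31 = 9^2 = 19
  bit 4 = 1: r = r^2 * 11 mod 31 = 19^2 * 11 = 20*11 = 3
  -> B = 3
s = B^a = 3^23 mod 31  (bits of 23 = 10111)
  bit 0 = 1: r = r^2 * 3 mod 31 = 1^2 * 3 = 1*3 = 3
  bit 1 = 0: r = r^2 mod 31 = 3^2 = 9
  bit 2 = 1: r = r^2 * 3 mod 31 = 9^2 * 3 = 19*3 = 26
  bit 3 = 1: r = r^2 * 3 mod 31 = 26^2 * 3 = 25*3 = 13
  bit 4 = 1: r = r^2 * 3 mod 31 = 13^2 * 3 = 14*3 = 11
  -> s = B^a = 11

Answer: 11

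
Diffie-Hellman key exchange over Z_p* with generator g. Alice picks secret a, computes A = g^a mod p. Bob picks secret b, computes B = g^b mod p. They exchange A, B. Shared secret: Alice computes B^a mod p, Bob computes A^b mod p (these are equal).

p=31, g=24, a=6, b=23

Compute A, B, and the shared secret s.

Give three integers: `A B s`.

Answer: 4 21 2

Derivation:
A = 24^6 mod 31  (bits of 6 = 110)
  bit 0 = 1: r = r^2 * 24 mod 31 = 1^2 * 24 = 1*24 = 24
  bit 1 = 1: r = r^2 * 24 mod 31 = 24^2 * 24 = 18*24 = 29
  bit 2 = 0: r = r^2 mod 31 = 29^2 = 4
  -> A = 4
B = 24^23 mod 31  (bits of 23 = 10111)
  bit 0 = 1: r = r^2 * 24 mod 31 = 1^2 * 24 = 1*24 = 24
  bit 1 = 0: r = r^2 mod 31 = 24^2 = 18
  bit 2 = 1: r = r^2 * 24 mod 31 = 18^2 * 24 = 14*24 = 26
  bit 3 = 1: r = r^2 * 24 mod 31 = 26^2 * 24 = 25*24 = 11
  bit 4 = 1: r = r^2 * 24 mod 31 = 11^2 * 24 = 28*24 = 21
  -> B = 21
s = B^a = 21^6 mod 31  (bits of 6 = 110)
  bit 0 = 1: r = r^2 * 21 mod 31 = 1^2 * 21 = 1*21 = 21
  bit 1 = 1: r = r^2 * 21 mod 31 = 21^2 * 21 = 7*21 = 23
  bit 2 = 0: r = r^2 mod 31 = 23^2 = 2
  -> s = B^a = 2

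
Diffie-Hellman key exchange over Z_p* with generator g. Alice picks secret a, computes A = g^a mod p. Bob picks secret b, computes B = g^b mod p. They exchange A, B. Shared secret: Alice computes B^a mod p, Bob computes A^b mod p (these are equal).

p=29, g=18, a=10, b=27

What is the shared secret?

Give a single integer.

Answer: 4

Derivation:
A = 18^10 mod 29  (bits of 10 = 1010)
  bit 0 = 1: r = r^2 * 18 mod 29 = 1^2 * 18 = 1*18 = 18
  bit 1 = 0: r = r^2 mod 29 = 18^2 = 5
  bit 2 = 1: r = r^2 * 18 mod 29 = 5^2 * 18 = 25*18 = 15
  bit 3 = 0: r = r^2 mod 29 = 15^2 = 22
  -> A = 22
B = 18^27 mod 29  (bits of 27 = 11011)
  bit 0 = 1: r = r^2 * 18 mod 29 = 1^2 * 18 = 1*18 = 18
  bit 1 = 1: r = r^2 * 18 mod 29 = 18^2 * 18 = 5*18 = 3
  bit 2 = 0: r = r^2 mod 29 = 3^2 = 9
  bit 3 = 1: r = r^2 * 18 mod 29 = 9^2 * 18 = 23*18 = 8
  bit 4 = 1: r = r^2 * 18 mod 29 = 8^2 * 18 = 6*18 = 21
  -> B = 21
s = B^a = 21^10 mod 29  (bits of 10 = 1010)
  bit 0 = 1: r = r^2 * 21 mod 29 = 1^2 * 21 = 1*21 = 21
  bit 1 = 0: r = r^2 mod 29 = 21^2 = 6
  bit 2 = 1: r = r^2 * 21 mod 29 = 6^2 * 21 = 7*21 = 2
  bit 3 = 0: r = r^2 mod 29 = 2^2 = 4
  -> s = B^a = 4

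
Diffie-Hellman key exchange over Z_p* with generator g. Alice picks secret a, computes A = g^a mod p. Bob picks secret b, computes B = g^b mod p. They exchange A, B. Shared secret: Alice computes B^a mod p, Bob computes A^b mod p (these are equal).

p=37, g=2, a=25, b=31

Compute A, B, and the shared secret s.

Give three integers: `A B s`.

Answer: 20 22 35

Derivation:
A = 2^25 mod 37  (bits of 25 = 11001)
  bit 0 = 1: r = r^2 * 2 mod 37 = 1^2 * 2 = 1*2 = 2
  bit 1 = 1: r = r^2 * 2 mod 37 = 2^2 * 2 = 4*2 = 8
  bit 2 = 0: r = r^2 mod 37 = 8^2 = 27
  bit 3 = 0: r = r^2 mod 37 = 27^2 = 26
  bit 4 = 1: r = r^2 * 2 mod 37 = 26^2 * 2 = 10*2 = 20
  -> A = 20
B = 2^31 mod 37  (bits of 31 = 11111)
  bit 0 = 1: r = r^2 * 2 mod 37 = 1^2 * 2 = 1*2 = 2
  bit 1 = 1: r = r^2 * 2 mod 37 = 2^2 * 2 = 4*2 = 8
  bit 2 = 1: r = r^2 * 2 mod 37 = 8^2 * 2 = 27*2 = 17
  bit 3 = 1: r = r^2 * 2 mod 37 = 17^2 * 2 = 30*2 = 23
  bit 4 = 1: r = r^2 * 2 mod 37 = 23^2 * 2 = 11*2 = 22
  -> B = 22
s = B^a = 22^25 mod 37  (bits of 25 = 11001)
  bit 0 = 1: r = r^2 * 22 mod 37 = 1^2 * 22 = 1*22 = 22
  bit 1 = 1: r = r^2 * 22 mod 37 = 22^2 * 22 = 3*22 = 29
  bit 2 = 0: r = r^2 mod 37 = 29^2 = 27
  bit 3 = 0: r = r^2 mod 37 = 27^2 = 26
  bit 4 = 1: r = r^2 * 22 mod 37 = 26^2 * 22 = 10*22 = 35
  -> s = B^a = 35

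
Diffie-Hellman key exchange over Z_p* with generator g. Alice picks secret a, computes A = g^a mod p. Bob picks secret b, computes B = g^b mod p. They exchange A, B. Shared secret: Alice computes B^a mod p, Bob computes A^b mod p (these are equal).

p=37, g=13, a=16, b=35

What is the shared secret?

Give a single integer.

Answer: 16

Derivation:
A = 13^16 mod 37  (bits of 16 = 10000)
  bit 0 = 1: r = r^2 * 13 mod 37 = 1^2 * 13 = 1*13 = 13
  bit 1 = 0: r = r^2 mod 37 = 13^2 = 21
  bit 2 = 0: r = r^2 mod 37 = 21^2 = 34
  bit 3 = 0: r = r^2 mod 37 = 34^2 = 9
  bit 4 = 0: r = r^2 mod 37 = 9^2 = 7
  -> A = 7
B = 13^35 mod 37  (bits of 35 = 100011)
  bit 0 = 1: r = r^2 * 13 mod 37 = 1^2 * 13 = 1*13 = 13
  bit 1 = 0: r = r^2 mod 37 = 13^2 = 21
  bit 2 = 0: r = r^2 mod 37 = 21^2 = 34
  bit 3 = 0: r = r^2 mod 37 = 34^2 = 9
  bit 4 = 1: r = r^2 * 13 mod 37 = 9^2 * 13 = 7*13 = 17
  bit 5 = 1: r = r^2 * 13 mod 37 = 17^2 * 13 = 30*13 = 20
  -> B = 20
s = B^a = 20^16 mod 37  (bits of 16 = 10000)
  bit 0 = 1: r = r^2 * 20 mod 37 = 1^2 * 20 = 1*20 = 20
  bit 1 = 0: r = r^2 mod 37 = 20^2 = 30
  bit 2 = 0: r = r^2 mod 37 = 30^2 = 12
  bit 3 = 0: r = r^2 mod 37 = 12^2 = 33
  bit 4 = 0: r = r^2 mod 37 = 33^2 = 16
  -> s = B^a = 16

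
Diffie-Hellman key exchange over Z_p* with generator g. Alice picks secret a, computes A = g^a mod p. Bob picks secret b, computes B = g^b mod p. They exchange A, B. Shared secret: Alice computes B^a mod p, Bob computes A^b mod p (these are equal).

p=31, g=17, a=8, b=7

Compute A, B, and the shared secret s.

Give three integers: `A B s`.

Answer: 18 12 9

Derivation:
A = 17^8 mod 31  (bits of 8 = 1000)
  bit 0 = 1: r = r^2 * 17 mod 31 = 1^2 * 17 = 1*17 = 17
  bit 1 = 0: r = r^2 mod 31 = 17^2 = 10
  bit 2 = 0: r = r^2 mod 31 = 10^2 = 7
  bit 3 = 0: r = r^2 mod 31 = 7^2 = 18
  -> A = 18
B = 17^7 mod 31  (bits of 7 = 111)
  bit 0 = 1: r = r^2 * 17 mod 31 = 1^2 * 17 = 1*17 = 17
  bit 1 = 1: r = r^2 * 17 mod 31 = 17^2 * 17 = 10*17 = 15
  bit 2 = 1: r = r^2 * 17 mod 31 = 15^2 * 17 = 8*17 = 12
  -> B = 12
s = B^a = 12^8 mod 31  (bits of 8 = 1000)
  bit 0 = 1: r = r^2 * 12 mod 31 = 1^2 * 12 = 1*12 = 12
  bit 1 = 0: r = r^2 mod 31 = 12^2 = 20
  bit 2 = 0: r = r^2 mod 31 = 20^2 = 28
  bit 3 = 0: r = r^2 mod 31 = 28^2 = 9
  -> s = B^a = 9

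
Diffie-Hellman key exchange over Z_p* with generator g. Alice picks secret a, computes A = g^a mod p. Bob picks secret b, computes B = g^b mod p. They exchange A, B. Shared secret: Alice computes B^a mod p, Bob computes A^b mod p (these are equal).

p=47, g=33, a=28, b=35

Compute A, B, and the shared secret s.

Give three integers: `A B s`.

Answer: 3 22 12

Derivation:
A = 33^28 mod 47  (bits of 28 = 11100)
  bit 0 = 1: r = r^2 * 33 mod 47 = 1^2 * 33 = 1*33 = 33
  bit 1 = 1: r = r^2 * 33 mod 47 = 33^2 * 33 = 8*33 = 29
  bit 2 = 1: r = r^2 * 33 mod 47 = 29^2 * 33 = 42*33 = 23
  bit 3 = 0: r = r^2 mod 47 = 23^2 = 12
  bit 4 = 0: r = r^2 mod 47 = 12^2 = 3
  -> A = 3
B = 33^35 mod 47  (bits of 35 = 100011)
  bit 0 = 1: r = r^2 * 33 mod 47 = 1^2 * 33 = 1*33 = 33
  bit 1 = 0: r = r^2 mod 47 = 33^2 = 8
  bit 2 = 0: r = r^2 mod 47 = 8^2 = 17
  bit 3 = 0: r = r^2 mod 47 = 17^2 = 7
  bit 4 = 1: r = r^2 * 33 mod 47 = 7^2 * 33 = 2*33 = 19
  bit 5 = 1: r = r^2 * 33 mod 47 = 19^2 * 33 = 32*33 = 22
  -> B = 22
s = B^a = 22^28 mod 47  (bits of 28 = 11100)
  bit 0 = 1: r = r^2 * 22 mod 47 = 1^2 * 22 = 1*22 = 22
  bit 1 = 1: r = r^2 * 22 mod 47 = 22^2 * 22 = 14*22 = 26
  bit 2 = 1: r = r^2 * 22 mod 47 = 26^2 * 22 = 18*22 = 20
  bit 3 = 0: r = r^2 mod 47 = 20^2 = 24
  bit 4 = 0: r = r^2 mod 47 = 24^2 = 12
  -> s = B^a = 12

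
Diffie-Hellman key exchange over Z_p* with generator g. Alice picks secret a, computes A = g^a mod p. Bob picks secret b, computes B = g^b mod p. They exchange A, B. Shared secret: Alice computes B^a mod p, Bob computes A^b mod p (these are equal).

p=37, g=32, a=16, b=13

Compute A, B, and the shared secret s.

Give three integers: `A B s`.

A = 32^16 mod 37  (bits of 16 = 10000)
  bit 0 = 1: r = r^2 * 32 mod 37 = 1^2 * 32 = 1*32 = 32
  bit 1 = 0: r = r^2 mod 37 = 32^2 = 25
  bit 2 = 0: r = r^2 mod 37 = 25^2 = 33
  bit 3 = 0: r = r^2 mod 37 = 33^2 = 16
  bit 4 = 0: r = r^2 mod 37 = 16^2 = 34
  -> A = 34
B = 32^13 mod 37  (bits of 13 = 1101)
  bit 0 = 1: r = r^2 * 32 mod 37 = 1^2 * 32 = 1*32 = 32
  bit 1 = 1: r = r^2 * 32 mod 37 = 32^2 * 32 = 25*32 = 23
  bit 2 = 0: r = r^2 mod 37 = 23^2 = 11
  bit 3 = 1: r = r^2 * 32 mod 37 = 11^2 * 32 = 10*32 = 24
  -> B = 24
s = B^a = 24^16 mod 37  (bits of 16 = 10000)
  bit 0 = 1: r = r^2 * 24 mod 37 = 1^2 * 24 = 1*24 = 24
  bit 1 = 0: r = r^2 mod 37 = 24^2 = 21
  bit 2 = 0: r = r^2 mod 37 = 21^2 = 34
  bit 3 = 0: r = r^2 mod 37 = 34^2 = 9
  bit 4 = 0: r = r^2 mod 37 = 9^2 = 7
  -> s = B^a = 7

Answer: 34 24 7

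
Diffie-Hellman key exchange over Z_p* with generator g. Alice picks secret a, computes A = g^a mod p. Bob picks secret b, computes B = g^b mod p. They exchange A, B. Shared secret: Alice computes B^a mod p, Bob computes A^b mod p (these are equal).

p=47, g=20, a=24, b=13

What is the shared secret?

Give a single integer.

A = 20^24 mod 47  (bits of 24 = 11000)
  bit 0 = 1: r = r^2 * 20 mod 47 = 1^2 * 20 = 1*20 = 20
  bit 1 = 1: r = r^2 * 20 mod 47 = 20^2 * 20 = 24*20 = 10
  bit 2 = 0: r = r^2 mod 47 = 10^2 = 6
  bit 3 = 0: r = r^2 mod 47 = 6^2 = 36
  bit 4 = 0: r = r^2 mod 47 = 36^2 = 27
  -> A = 27
B = 20^13 mod 47  (bits of 13 = 1101)
  bit 0 = 1: r = r^2 * 20 mod 47 = 1^2 * 20 = 1*20 = 20
  bit 1 = 1: r = r^2 * 20 mod 47 = 20^2 * 20 = 24*20 = 10
  bit 2 = 0: r = r^2 mod 47 = 10^2 = 6
  bit 3 = 1: r = r^2 * 20 mod 47 = 6^2 * 20 = 36*20 = 15
  -> B = 15
s = B^a = 15^24 mod 47  (bits of 24 = 11000)
  bit 0 = 1: r = r^2 * 15 mod 47 = 1^2 * 15 = 1*15 = 15
  bit 1 = 1: r = r^2 * 15 mod 47 = 15^2 * 15 = 37*15 = 38
  bit 2 = 0: r = r^2 mod 47 = 38^2 = 34
  bit 3 = 0: r = r^2 mod 47 = 34^2 = 28
  bit 4 = 0: r = r^2 mod 47 = 28^2 = 32
  -> s = B^a = 32

Answer: 32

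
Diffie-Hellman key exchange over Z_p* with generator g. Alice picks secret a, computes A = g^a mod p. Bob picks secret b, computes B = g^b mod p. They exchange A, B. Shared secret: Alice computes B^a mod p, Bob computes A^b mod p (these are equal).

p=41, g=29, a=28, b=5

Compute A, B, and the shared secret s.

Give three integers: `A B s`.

Answer: 23 38 40

Derivation:
A = 29^28 mod 41  (bits of 28 = 11100)
  bit 0 = 1: r = r^2 * 29 mod 41 = 1^2 * 29 = 1*29 = 29
  bit 1 = 1: r = r^2 * 29 mod 41 = 29^2 * 29 = 21*29 = 35
  bit 2 = 1: r = r^2 * 29 mod 41 = 35^2 * 29 = 36*29 = 19
  bit 3 = 0: r = r^2 mod 41 = 19^2 = 33
  bit 4 = 0: r = r^2 mod 41 = 33^2 = 23
  -> A = 23
B = 29^5 mod 41  (bits of 5 = 101)
  bit 0 = 1: r = r^2 * 29 mod 41 = 1^2 * 29 = 1*29 = 29
  bit 1 = 0: r = r^2 mod 41 = 29^2 = 21
  bit 2 = 1: r = r^2 * 29 mod 41 = 21^2 * 29 = 31*29 = 38
  -> B = 38
s = B^a = 38^28 mod 41  (bits of 28 = 11100)
  bit 0 = 1: r = r^2 * 38 mod 41 = 1^2 * 38 = 1*38 = 38
  bit 1 = 1: r = r^2 * 38 mod 41 = 38^2 * 38 = 9*38 = 14
  bit 2 = 1: r = r^2 * 38 mod 41 = 14^2 * 38 = 32*38 = 27
  bit 3 = 0: r = r^2 mod 41 = 27^2 = 32
  bit 4 = 0: r = r^2 mod 41 = 32^2 = 40
  -> s = B^a = 40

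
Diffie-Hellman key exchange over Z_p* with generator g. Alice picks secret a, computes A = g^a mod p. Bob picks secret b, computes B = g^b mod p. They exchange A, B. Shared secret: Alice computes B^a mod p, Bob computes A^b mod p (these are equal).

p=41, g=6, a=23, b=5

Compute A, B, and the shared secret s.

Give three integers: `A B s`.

Answer: 30 27 38

Derivation:
A = 6^23 mod 41  (bits of 23 = 10111)
  bit 0 = 1: r = r^2 * 6 mod 41 = 1^2 * 6 = 1*6 = 6
  bit 1 = 0: r = r^2 mod 41 = 6^2 = 36
  bit 2 = 1: r = r^2 * 6 mod 41 = 36^2 * 6 = 25*6 = 27
  bit 3 = 1: r = r^2 * 6 mod 41 = 27^2 * 6 = 32*6 = 28
  bit 4 = 1: r = r^2 * 6 mod 41 = 28^2 * 6 = 5*6 = 30
  -> A = 30
B = 6^5 mod 41  (bits of 5 = 101)
  bit 0 = 1: r = r^2 * 6 mod 41 = 1^2 * 6 = 1*6 = 6
  bit 1 = 0: r = r^2 mod 41 = 6^2 = 36
  bit 2 = 1: r = r^2 * 6 mod 41 = 36^2 * 6 = 25*6 = 27
  -> B = 27
s = B^a = 27^23 mod 41  (bits of 23 = 10111)
  bit 0 = 1: r = r^2 * 27 mod 41 = 1^2 * 27 = 1*27 = 27
  bit 1 = 0: r = r^2 mod 41 = 27^2 = 32
  bit 2 = 1: r = r^2 * 27 mod 41 = 32^2 * 27 = 40*27 = 14
  bit 3 = 1: r = r^2 * 27 mod 41 = 14^2 * 27 = 32*27 = 3
  bit 4 = 1: r = r^2 * 27 mod 41 = 3^2 * 27 = 9*27 = 38
  -> s = B^a = 38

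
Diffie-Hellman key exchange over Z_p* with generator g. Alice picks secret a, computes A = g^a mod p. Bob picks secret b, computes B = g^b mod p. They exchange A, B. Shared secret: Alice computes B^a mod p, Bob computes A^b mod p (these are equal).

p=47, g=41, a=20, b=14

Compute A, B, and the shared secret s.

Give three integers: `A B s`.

Answer: 42 16 27

Derivation:
A = 41^20 mod 47  (bits of 20 = 10100)
  bit 0 = 1: r = r^2 * 41 mod 47 = 1^2 * 41 = 1*41 = 41
  bit 1 = 0: r = r^2 mod 47 = 41^2 = 36
  bit 2 = 1: r = r^2 * 41 mod 47 = 36^2 * 41 = 27*41 = 26
  bit 3 = 0: r = r^2 mod 47 = 26^2 = 18
  bit 4 = 0: r = r^2 mod 47 = 18^2 = 42
  -> A = 42
B = 41^14 mod 47  (bits of 14 = 1110)
  bit 0 = 1: r = r^2 * 41 mod 47 = 1^2 * 41 = 1*41 = 41
  bit 1 = 1: r = r^2 * 41 mod 47 = 41^2 * 41 = 36*41 = 19
  bit 2 = 1: r = r^2 * 41 mod 47 = 19^2 * 41 = 32*41 = 43
  bit 3 = 0: r = r^2 mod 47 = 43^2 = 16
  -> B = 16
s = B^a = 16^20 mod 47  (bits of 20 = 10100)
  bit 0 = 1: r = r^2 * 16 mod 47 = 1^2 * 16 = 1*16 = 16
  bit 1 = 0: r = r^2 mod 47 = 16^2 = 21
  bit 2 = 1: r = r^2 * 16 mod 47 = 21^2 * 16 = 18*16 = 6
  bit 3 = 0: r = r^2 mod 47 = 6^2 = 36
  bit 4 = 0: r = r^2 mod 47 = 36^2 = 27
  -> s = B^a = 27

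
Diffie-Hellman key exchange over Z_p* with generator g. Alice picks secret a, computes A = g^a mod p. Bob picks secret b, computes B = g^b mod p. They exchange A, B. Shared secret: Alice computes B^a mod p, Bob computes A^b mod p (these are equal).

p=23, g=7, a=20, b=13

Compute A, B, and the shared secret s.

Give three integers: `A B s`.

Answer: 8 20 18

Derivation:
A = 7^20 mod 23  (bits of 20 = 10100)
  bit 0 = 1: r = r^2 * 7 mod 23 = 1^2 * 7 = 1*7 = 7
  bit 1 = 0: r = r^2 mod 23 = 7^2 = 3
  bit 2 = 1: r = r^2 * 7 mod 23 = 3^2 * 7 = 9*7 = 17
  bit 3 = 0: r = r^2 mod 23 = 17^2 = 13
  bit 4 = 0: r = r^2 mod 23 = 13^2 = 8
  -> A = 8
B = 7^13 mod 23  (bits of 13 = 1101)
  bit 0 = 1: r = r^2 * 7 mod 23 = 1^2 * 7 = 1*7 = 7
  bit 1 = 1: r = r^2 * 7 mod 23 = 7^2 * 7 = 3*7 = 21
  bit 2 = 0: r = r^2 mod 23 = 21^2 = 4
  bit 3 = 1: r = r^2 * 7 mod 23 = 4^2 * 7 = 16*7 = 20
  -> B = 20
s = B^a = 20^20 mod 23  (bits of 20 = 10100)
  bit 0 = 1: r = r^2 * 20 mod 23 = 1^2 * 20 = 1*20 = 20
  bit 1 = 0: r = r^2 mod 23 = 20^2 = 9
  bit 2 = 1: r = r^2 * 20 mod 23 = 9^2 * 20 = 12*20 = 10
  bit 3 = 0: r = r^2 mod 23 = 10^2 = 8
  bit 4 = 0: r = r^2 mod 23 = 8^2 = 18
  -> s = B^a = 18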